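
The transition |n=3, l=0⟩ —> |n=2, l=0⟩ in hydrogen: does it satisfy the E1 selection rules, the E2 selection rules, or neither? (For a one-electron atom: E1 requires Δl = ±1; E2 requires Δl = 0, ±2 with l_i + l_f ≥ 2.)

neither

Δl = 0 − 0 = +0; l_i + l_f = 0.
E1 (Δl = ±1): not satisfied.
E2 (Δl = 0,±2, l_i+l_f ≥ 2): not satisfied.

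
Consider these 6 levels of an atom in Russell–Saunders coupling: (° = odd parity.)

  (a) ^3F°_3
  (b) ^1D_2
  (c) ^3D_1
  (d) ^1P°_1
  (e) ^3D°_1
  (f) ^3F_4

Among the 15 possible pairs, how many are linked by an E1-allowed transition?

3

(a)–(b): forbidden (ΔS).
(a)–(c): forbidden (ΔJ).
(a)–(d): forbidden (parity, ΔS, ΔL, ΔJ).
(a)–(e): forbidden (parity, ΔJ).
(a)–(f): allowed.
(b)–(c): forbidden (parity, ΔS).
(b)–(d): allowed.
(b)–(e): forbidden (ΔS).
(b)–(f): forbidden (parity, ΔS, ΔJ).
(c)–(d): forbidden (ΔS).
(c)–(e): allowed.
(c)–(f): forbidden (parity, ΔJ).
(d)–(e): forbidden (parity, ΔS).
(d)–(f): forbidden (ΔS, ΔL, ΔJ).
(e)–(f): forbidden (ΔJ).
Allowed pairs: 3 of 15.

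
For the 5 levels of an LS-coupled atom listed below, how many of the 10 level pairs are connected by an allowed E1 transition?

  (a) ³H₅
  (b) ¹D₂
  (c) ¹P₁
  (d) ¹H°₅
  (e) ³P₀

0

(a)–(b): forbidden (parity, ΔS, ΔL, ΔJ).
(a)–(c): forbidden (parity, ΔS, ΔL, ΔJ).
(a)–(d): forbidden (ΔS).
(a)–(e): forbidden (parity, ΔL, ΔJ).
(b)–(c): forbidden (parity).
(b)–(d): forbidden (ΔL, ΔJ).
(b)–(e): forbidden (parity, ΔS, ΔJ).
(c)–(d): forbidden (ΔL, ΔJ).
(c)–(e): forbidden (parity, ΔS).
(d)–(e): forbidden (ΔS, ΔL, ΔJ).
Allowed pairs: 0 of 10.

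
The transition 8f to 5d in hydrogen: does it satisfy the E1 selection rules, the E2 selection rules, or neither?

E1

Δl = 2 − 3 = -1; l_i + l_f = 5.
E1 (Δl = ±1): satisfied.
E2 (Δl = 0,±2, l_i+l_f ≥ 2): not satisfied.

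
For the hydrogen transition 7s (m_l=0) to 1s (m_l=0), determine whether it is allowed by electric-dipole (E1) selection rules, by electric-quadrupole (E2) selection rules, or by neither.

Δl = 0 − 0 = +0; l_i + l_f = 0.
Δm_l = +0.
E1 (Δl = ±1, |Δm_l| ≤ 1): not satisfied.
E2 (Δl = 0,±2, l_i+l_f ≥ 2, |Δm_l| ≤ 2): not satisfied.

neither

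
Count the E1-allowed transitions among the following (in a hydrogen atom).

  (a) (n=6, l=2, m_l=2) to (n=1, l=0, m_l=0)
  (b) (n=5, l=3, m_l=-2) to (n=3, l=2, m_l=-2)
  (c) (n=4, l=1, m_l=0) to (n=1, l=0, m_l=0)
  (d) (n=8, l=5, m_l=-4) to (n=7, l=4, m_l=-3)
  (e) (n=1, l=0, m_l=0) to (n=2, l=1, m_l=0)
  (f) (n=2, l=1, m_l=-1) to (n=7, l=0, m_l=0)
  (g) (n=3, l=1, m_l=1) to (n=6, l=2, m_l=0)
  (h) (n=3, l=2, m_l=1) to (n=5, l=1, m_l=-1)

(a) forbidden — Δl = -2 (E1 requires Δl = ±1); Δm_l = -2 (E1 requires Δm_l = 0, ±1)
(b) allowed
(c) allowed
(d) allowed
(e) allowed
(f) allowed
(g) allowed
(h) forbidden — Δm_l = -2 (E1 requires Δm_l = 0, ±1)
Total allowed: 6 of 8.

6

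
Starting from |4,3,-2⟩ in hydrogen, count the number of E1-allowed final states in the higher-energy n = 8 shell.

5

E1 requires Δl = ±1, so l_f ∈ {2, 4}; with 0 ≤ l_f ≤ n_f−1 = 7, the allowed l_f values are {2, 4}.
For l_f = 2: m_f ∈ {m_i−1, m_i, m_i+1} ∩ [−2, 2] = {-2, -1} → 2 states.
For l_f = 4: m_f ∈ {m_i−1, m_i, m_i+1} ∩ [−4, 4] = {-3, -2, -1} → 3 states.
Total: 5.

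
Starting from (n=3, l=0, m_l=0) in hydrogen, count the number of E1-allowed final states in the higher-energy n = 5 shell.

3

E1 requires Δl = ±1, so l_f ∈ {-1, 1}; with 0 ≤ l_f ≤ n_f−1 = 4, the allowed l_f values are {1}.
For l_f = 1: m_f ∈ {m_i−1, m_i, m_i+1} ∩ [−1, 1] = {-1, 0, 1} → 3 states.
Total: 3.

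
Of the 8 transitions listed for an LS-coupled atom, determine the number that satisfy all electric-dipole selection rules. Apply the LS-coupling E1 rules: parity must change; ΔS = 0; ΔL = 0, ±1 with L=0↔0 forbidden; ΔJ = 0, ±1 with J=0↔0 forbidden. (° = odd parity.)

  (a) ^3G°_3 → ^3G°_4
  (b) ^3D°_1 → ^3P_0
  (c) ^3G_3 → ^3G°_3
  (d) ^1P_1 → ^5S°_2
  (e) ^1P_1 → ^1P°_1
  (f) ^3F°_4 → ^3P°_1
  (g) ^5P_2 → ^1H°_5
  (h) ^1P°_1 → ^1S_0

(a) forbidden (parity fails)
(b) allowed
(c) allowed
(d) forbidden (ΔS fails)
(e) allowed
(f) forbidden (parity, ΔL, ΔJ fail)
(g) forbidden (ΔS, ΔL, ΔJ fail)
(h) allowed
Total allowed: 4 of 8.

4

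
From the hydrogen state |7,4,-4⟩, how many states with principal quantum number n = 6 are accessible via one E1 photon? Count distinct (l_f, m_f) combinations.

4

E1 requires Δl = ±1, so l_f ∈ {3, 5}; with 0 ≤ l_f ≤ n_f−1 = 5, the allowed l_f values are {3, 5}.
For l_f = 3: m_f ∈ {m_i−1, m_i, m_i+1} ∩ [−3, 3] = {-3} → 1 state.
For l_f = 5: m_f ∈ {m_i−1, m_i, m_i+1} ∩ [−5, 5] = {-5, -4, -3} → 3 states.
Total: 4.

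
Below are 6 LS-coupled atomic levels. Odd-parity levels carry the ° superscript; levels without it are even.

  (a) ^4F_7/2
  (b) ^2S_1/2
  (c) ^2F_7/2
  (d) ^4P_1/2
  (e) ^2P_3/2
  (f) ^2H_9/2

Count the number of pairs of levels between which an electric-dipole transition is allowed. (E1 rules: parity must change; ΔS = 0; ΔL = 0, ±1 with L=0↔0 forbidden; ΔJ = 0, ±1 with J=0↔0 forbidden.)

(a)–(b): forbidden (parity, ΔS, ΔL, ΔJ).
(a)–(c): forbidden (parity, ΔS).
(a)–(d): forbidden (parity, ΔL, ΔJ).
(a)–(e): forbidden (parity, ΔS, ΔL, ΔJ).
(a)–(f): forbidden (parity, ΔS, ΔL).
(b)–(c): forbidden (parity, ΔL, ΔJ).
(b)–(d): forbidden (parity, ΔS).
(b)–(e): forbidden (parity).
(b)–(f): forbidden (parity, ΔL, ΔJ).
(c)–(d): forbidden (parity, ΔS, ΔL, ΔJ).
(c)–(e): forbidden (parity, ΔL, ΔJ).
(c)–(f): forbidden (parity, ΔL).
(d)–(e): forbidden (parity, ΔS).
(d)–(f): forbidden (parity, ΔS, ΔL, ΔJ).
(e)–(f): forbidden (parity, ΔL, ΔJ).
Allowed pairs: 0 of 15.

0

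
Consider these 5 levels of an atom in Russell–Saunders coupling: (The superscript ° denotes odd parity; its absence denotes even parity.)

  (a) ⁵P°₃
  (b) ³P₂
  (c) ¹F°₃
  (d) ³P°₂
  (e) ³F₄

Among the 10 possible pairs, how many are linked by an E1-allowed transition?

1

(a)–(b): forbidden (ΔS).
(a)–(c): forbidden (parity, ΔS, ΔL).
(a)–(d): forbidden (parity, ΔS).
(a)–(e): forbidden (ΔS, ΔL).
(b)–(c): forbidden (ΔS, ΔL).
(b)–(d): allowed.
(b)–(e): forbidden (parity, ΔL, ΔJ).
(c)–(d): forbidden (parity, ΔS, ΔL).
(c)–(e): forbidden (ΔS).
(d)–(e): forbidden (ΔL, ΔJ).
Allowed pairs: 1 of 10.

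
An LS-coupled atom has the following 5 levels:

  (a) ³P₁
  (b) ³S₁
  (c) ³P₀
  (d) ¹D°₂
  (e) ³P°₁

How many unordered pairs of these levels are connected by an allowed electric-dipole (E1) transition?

(a)–(b): forbidden (parity).
(a)–(c): forbidden (parity).
(a)–(d): forbidden (ΔS).
(a)–(e): allowed.
(b)–(c): forbidden (parity).
(b)–(d): forbidden (ΔS, ΔL).
(b)–(e): allowed.
(c)–(d): forbidden (ΔS, ΔJ).
(c)–(e): allowed.
(d)–(e): forbidden (parity, ΔS).
Allowed pairs: 3 of 10.

3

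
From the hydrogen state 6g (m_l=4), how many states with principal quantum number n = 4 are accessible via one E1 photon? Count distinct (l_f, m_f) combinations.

E1 requires Δl = ±1, so l_f ∈ {3, 5}; with 0 ≤ l_f ≤ n_f−1 = 3, the allowed l_f values are {3}.
For l_f = 3: m_f ∈ {m_i−1, m_i, m_i+1} ∩ [−3, 3] = {3} → 1 state.
Total: 1.

1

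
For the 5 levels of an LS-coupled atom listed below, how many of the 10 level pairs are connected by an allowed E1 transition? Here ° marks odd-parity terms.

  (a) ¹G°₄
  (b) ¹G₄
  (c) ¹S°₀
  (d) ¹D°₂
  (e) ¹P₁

3

(a)–(b): allowed.
(a)–(c): forbidden (parity, ΔL, ΔJ).
(a)–(d): forbidden (parity, ΔL, ΔJ).
(a)–(e): forbidden (ΔL, ΔJ).
(b)–(c): forbidden (ΔL, ΔJ).
(b)–(d): forbidden (ΔL, ΔJ).
(b)–(e): forbidden (parity, ΔL, ΔJ).
(c)–(d): forbidden (parity, ΔL, ΔJ).
(c)–(e): allowed.
(d)–(e): allowed.
Allowed pairs: 3 of 10.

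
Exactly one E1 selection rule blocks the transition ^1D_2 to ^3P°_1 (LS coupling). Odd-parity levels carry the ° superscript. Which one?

Reading off the term symbols: S 0→1, L 2→1, J 2→1, parity even→odd.
ΔL = 0, ±1 (not L=0↔0): L: 2 → 1, ΔL = -1 — ✓.
ΔS = 0: S: 0 → 1 — ✗.
Parity must change: even → odd — ✓.
ΔJ = 0, ±1 (not J=0↔0): J: 2 → 1, ΔJ = -1 — ✓.

the ΔS = 0 rule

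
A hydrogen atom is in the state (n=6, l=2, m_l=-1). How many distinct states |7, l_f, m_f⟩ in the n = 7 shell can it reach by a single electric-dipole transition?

5

E1 requires Δl = ±1, so l_f ∈ {1, 3}; with 0 ≤ l_f ≤ n_f−1 = 6, the allowed l_f values are {1, 3}.
For l_f = 1: m_f ∈ {m_i−1, m_i, m_i+1} ∩ [−1, 1] = {-1, 0} → 2 states.
For l_f = 3: m_f ∈ {m_i−1, m_i, m_i+1} ∩ [−3, 3] = {-2, -1, 0} → 3 states.
Total: 5.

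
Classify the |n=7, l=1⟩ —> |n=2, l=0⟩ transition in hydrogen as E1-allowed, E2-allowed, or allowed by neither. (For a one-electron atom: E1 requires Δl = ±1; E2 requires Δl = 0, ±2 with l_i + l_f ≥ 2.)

E1

Δl = 0 − 1 = -1; l_i + l_f = 1.
E1 (Δl = ±1): satisfied.
E2 (Δl = 0,±2, l_i+l_f ≥ 2): not satisfied.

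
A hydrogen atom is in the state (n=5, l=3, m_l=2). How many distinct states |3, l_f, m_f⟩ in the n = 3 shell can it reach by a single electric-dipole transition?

E1 requires Δl = ±1, so l_f ∈ {2, 4}; with 0 ≤ l_f ≤ n_f−1 = 2, the allowed l_f values are {2}.
For l_f = 2: m_f ∈ {m_i−1, m_i, m_i+1} ∩ [−2, 2] = {1, 2} → 2 states.
Total: 2.

2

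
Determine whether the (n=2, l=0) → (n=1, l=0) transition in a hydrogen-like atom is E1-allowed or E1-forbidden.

Δl = 0 − 0 = +0; the E1 rule Δl = ±1 is fails.
The transition is electric-dipole forbidden.

forbidden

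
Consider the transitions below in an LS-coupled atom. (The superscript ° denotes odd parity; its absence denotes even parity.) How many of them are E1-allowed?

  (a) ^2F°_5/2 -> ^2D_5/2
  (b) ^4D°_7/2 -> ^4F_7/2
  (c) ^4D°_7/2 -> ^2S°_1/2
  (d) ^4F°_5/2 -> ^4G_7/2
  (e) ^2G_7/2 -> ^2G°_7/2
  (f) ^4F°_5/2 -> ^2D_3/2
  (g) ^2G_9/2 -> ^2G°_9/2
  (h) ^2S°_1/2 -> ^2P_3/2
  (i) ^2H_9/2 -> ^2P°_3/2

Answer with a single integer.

6

(a) allowed
(b) allowed
(c) forbidden (parity, ΔS, ΔL, ΔJ fail)
(d) allowed
(e) allowed
(f) forbidden (ΔS fails)
(g) allowed
(h) allowed
(i) forbidden (ΔL, ΔJ fail)
Total allowed: 6 of 9.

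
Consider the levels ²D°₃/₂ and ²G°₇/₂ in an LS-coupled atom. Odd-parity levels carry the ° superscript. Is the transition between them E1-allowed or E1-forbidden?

Reading off the term symbols: S 1/2→1/2, L 2→4, J 3/2→7/2, parity odd→odd.
ΔS = 0: S: 1/2 → 1/2 — ✓.
Parity must change: odd → odd — ✗.
ΔL = 0, ±1 (not L=0↔0): L: 2 → 4, ΔL = +2 — ✗.
ΔJ = 0, ±1 (not J=0↔0): J: 3/2 → 7/2, ΔJ = +2 — ✗.
Rule(s) violated: parity, ΔL, ΔJ.

forbidden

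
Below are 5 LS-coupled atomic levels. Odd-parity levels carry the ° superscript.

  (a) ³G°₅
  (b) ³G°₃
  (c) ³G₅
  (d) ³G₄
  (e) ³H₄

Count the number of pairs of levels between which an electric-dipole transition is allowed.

5

(a)–(b): forbidden (parity, ΔJ).
(a)–(c): allowed.
(a)–(d): allowed.
(a)–(e): allowed.
(b)–(c): forbidden (ΔJ).
(b)–(d): allowed.
(b)–(e): allowed.
(c)–(d): forbidden (parity).
(c)–(e): forbidden (parity).
(d)–(e): forbidden (parity).
Allowed pairs: 5 of 10.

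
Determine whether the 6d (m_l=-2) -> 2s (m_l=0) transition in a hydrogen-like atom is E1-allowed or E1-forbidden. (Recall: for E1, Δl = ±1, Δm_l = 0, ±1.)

forbidden

l: 2 → 0 (Δl = -2). Δl = ±1 fails.
m_l: -2 → 0 (Δm_l = +2). |Δm_l| ≤ 1 fails.
The transition is electric-dipole forbidden.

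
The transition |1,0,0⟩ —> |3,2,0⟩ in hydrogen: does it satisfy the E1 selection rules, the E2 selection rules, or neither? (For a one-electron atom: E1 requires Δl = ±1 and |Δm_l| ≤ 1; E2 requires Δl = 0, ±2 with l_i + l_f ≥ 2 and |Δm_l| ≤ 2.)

Δl = 2 − 0 = +2; l_i + l_f = 2.
Δm_l = +0.
E1 (Δl = ±1, |Δm_l| ≤ 1): not satisfied.
E2 (Δl = 0,±2, l_i+l_f ≥ 2, |Δm_l| ≤ 2): satisfied.

E2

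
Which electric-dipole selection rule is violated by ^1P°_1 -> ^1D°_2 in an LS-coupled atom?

Reading off the term symbols: S 0→0, L 1→2, J 1→2, parity odd→odd.
Parity must change: odd → odd — violated.
ΔS = 0: S: 0 → 0 — satisfied.
ΔL = 0, ±1 (not L=0↔0): L: 1 → 2, ΔL = +1 — satisfied.
ΔJ = 0, ±1 (not J=0↔0): J: 1 → 2, ΔJ = +1 — satisfied.

parity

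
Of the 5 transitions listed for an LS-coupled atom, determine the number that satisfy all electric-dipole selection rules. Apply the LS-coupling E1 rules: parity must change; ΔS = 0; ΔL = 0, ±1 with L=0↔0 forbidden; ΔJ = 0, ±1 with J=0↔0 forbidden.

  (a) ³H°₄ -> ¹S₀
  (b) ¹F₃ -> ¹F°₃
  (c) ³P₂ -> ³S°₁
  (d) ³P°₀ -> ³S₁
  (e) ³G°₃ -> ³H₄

4

(a) forbidden (ΔS, ΔL, ΔJ fail)
(b) allowed
(c) allowed
(d) allowed
(e) allowed
Total allowed: 4 of 5.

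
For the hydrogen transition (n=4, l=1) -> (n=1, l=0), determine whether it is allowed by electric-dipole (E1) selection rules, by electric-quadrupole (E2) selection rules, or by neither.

E1

Δl = 0 − 1 = -1; l_i + l_f = 1.
E1 (Δl = ±1): satisfied.
E2 (Δl = 0,±2, l_i+l_f ≥ 2): not satisfied.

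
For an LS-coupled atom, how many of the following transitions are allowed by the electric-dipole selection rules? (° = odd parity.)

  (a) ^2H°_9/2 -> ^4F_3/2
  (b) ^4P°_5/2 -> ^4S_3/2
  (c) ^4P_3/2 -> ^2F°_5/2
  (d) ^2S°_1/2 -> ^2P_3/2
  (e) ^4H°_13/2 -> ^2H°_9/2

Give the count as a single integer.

2

(a) forbidden (ΔS, ΔL, ΔJ fail)
(b) allowed
(c) forbidden (ΔS, ΔL fail)
(d) allowed
(e) forbidden (parity, ΔS, ΔJ fail)
Total allowed: 2 of 5.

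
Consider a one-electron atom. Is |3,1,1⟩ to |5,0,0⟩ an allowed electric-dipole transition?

allowed

Δl = 0 − 1 = -1; the E1 rule Δl = ±1 is ✓.
Δm_l = 0 − (1) = -1. E1 requires Δm_l = 0, ±1: ✓.
All E1 selection rules are satisfied.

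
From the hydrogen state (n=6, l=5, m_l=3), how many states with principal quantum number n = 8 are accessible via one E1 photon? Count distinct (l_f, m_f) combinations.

6

E1 requires Δl = ±1, so l_f ∈ {4, 6}; with 0 ≤ l_f ≤ n_f−1 = 7, the allowed l_f values are {4, 6}.
For l_f = 4: m_f ∈ {m_i−1, m_i, m_i+1} ∩ [−4, 4] = {2, 3, 4} → 3 states.
For l_f = 6: m_f ∈ {m_i−1, m_i, m_i+1} ∩ [−6, 6] = {2, 3, 4} → 3 states.
Total: 6.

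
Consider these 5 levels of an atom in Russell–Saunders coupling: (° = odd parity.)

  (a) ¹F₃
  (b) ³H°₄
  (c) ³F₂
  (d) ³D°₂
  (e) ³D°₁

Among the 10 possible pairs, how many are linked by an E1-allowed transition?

2

(a)–(b): forbidden (ΔS, ΔL).
(a)–(c): forbidden (parity, ΔS).
(a)–(d): forbidden (ΔS).
(a)–(e): forbidden (ΔS, ΔJ).
(b)–(c): forbidden (ΔL, ΔJ).
(b)–(d): forbidden (parity, ΔL, ΔJ).
(b)–(e): forbidden (parity, ΔL, ΔJ).
(c)–(d): allowed.
(c)–(e): allowed.
(d)–(e): forbidden (parity).
Allowed pairs: 2 of 10.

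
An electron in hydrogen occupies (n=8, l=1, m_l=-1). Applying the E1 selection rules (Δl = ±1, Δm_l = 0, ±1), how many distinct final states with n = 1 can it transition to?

1

E1 requires Δl = ±1, so l_f ∈ {0, 2}; with 0 ≤ l_f ≤ n_f−1 = 0, the allowed l_f values are {0}.
For l_f = 0: m_f ∈ {m_i−1, m_i, m_i+1} ∩ [−0, 0] = {0} → 1 state.
Total: 1.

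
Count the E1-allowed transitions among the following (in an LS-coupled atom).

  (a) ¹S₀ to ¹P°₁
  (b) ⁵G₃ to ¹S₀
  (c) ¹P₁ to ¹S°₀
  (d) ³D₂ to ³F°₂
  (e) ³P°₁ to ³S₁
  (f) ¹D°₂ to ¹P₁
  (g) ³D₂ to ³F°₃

(a) allowed
(b) forbidden (parity, ΔS, ΔL, ΔJ fail)
(c) allowed
(d) allowed
(e) allowed
(f) allowed
(g) allowed
Total allowed: 6 of 7.

6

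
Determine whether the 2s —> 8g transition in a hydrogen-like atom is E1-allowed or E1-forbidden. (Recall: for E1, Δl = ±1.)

l: 0 → 4 (Δl = +4). Δl = ±1 fails.
The transition is electric-dipole forbidden.

forbidden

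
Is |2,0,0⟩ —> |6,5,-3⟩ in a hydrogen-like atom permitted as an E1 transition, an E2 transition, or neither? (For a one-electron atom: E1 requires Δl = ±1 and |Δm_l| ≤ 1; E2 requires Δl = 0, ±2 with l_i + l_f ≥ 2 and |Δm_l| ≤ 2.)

neither

Δl = 5 − 0 = +5; l_i + l_f = 5.
Δm_l = -3.
E1 (Δl = ±1, |Δm_l| ≤ 1): not satisfied.
E2 (Δl = 0,±2, l_i+l_f ≥ 2, |Δm_l| ≤ 2): not satisfied.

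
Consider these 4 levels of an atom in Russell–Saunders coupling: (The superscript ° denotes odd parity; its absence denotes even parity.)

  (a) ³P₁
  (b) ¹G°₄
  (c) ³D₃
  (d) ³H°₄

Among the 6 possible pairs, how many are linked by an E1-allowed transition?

(a)–(b): forbidden (ΔS, ΔL, ΔJ).
(a)–(c): forbidden (parity, ΔJ).
(a)–(d): forbidden (ΔL, ΔJ).
(b)–(c): forbidden (ΔS, ΔL).
(b)–(d): forbidden (parity, ΔS).
(c)–(d): forbidden (ΔL).
Allowed pairs: 0 of 6.

0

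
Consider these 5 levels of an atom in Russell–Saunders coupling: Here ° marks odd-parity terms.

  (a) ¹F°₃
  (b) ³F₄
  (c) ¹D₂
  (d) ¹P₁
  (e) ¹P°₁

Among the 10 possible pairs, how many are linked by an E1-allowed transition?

3

(a)–(b): forbidden (ΔS).
(a)–(c): allowed.
(a)–(d): forbidden (ΔL, ΔJ).
(a)–(e): forbidden (parity, ΔL, ΔJ).
(b)–(c): forbidden (parity, ΔS, ΔJ).
(b)–(d): forbidden (parity, ΔS, ΔL, ΔJ).
(b)–(e): forbidden (ΔS, ΔL, ΔJ).
(c)–(d): forbidden (parity).
(c)–(e): allowed.
(d)–(e): allowed.
Allowed pairs: 3 of 10.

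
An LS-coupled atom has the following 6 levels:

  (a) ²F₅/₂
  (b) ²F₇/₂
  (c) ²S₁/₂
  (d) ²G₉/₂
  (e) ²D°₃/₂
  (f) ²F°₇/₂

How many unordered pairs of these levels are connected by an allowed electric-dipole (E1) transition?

(a)–(b): forbidden (parity).
(a)–(c): forbidden (parity, ΔL, ΔJ).
(a)–(d): forbidden (parity, ΔJ).
(a)–(e): allowed.
(a)–(f): allowed.
(b)–(c): forbidden (parity, ΔL, ΔJ).
(b)–(d): forbidden (parity).
(b)–(e): forbidden (ΔJ).
(b)–(f): allowed.
(c)–(d): forbidden (parity, ΔL, ΔJ).
(c)–(e): forbidden (ΔL).
(c)–(f): forbidden (ΔL, ΔJ).
(d)–(e): forbidden (ΔL, ΔJ).
(d)–(f): allowed.
(e)–(f): forbidden (parity, ΔJ).
Allowed pairs: 4 of 15.

4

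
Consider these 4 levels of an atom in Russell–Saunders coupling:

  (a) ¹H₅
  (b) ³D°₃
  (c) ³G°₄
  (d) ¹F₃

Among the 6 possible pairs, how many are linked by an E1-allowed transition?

(a)–(b): forbidden (ΔS, ΔL, ΔJ).
(a)–(c): forbidden (ΔS).
(a)–(d): forbidden (parity, ΔL, ΔJ).
(b)–(c): forbidden (parity, ΔL).
(b)–(d): forbidden (ΔS).
(c)–(d): forbidden (ΔS).
Allowed pairs: 0 of 6.

0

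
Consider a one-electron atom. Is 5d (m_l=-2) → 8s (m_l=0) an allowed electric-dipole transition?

Δl = 0 − 2 = -2; the E1 rule Δl = ±1 is ✗.
Δm_l = 0 − (-2) = +2. E1 requires Δm_l = 0, ±1: ✗.
The transition is electric-dipole forbidden.

forbidden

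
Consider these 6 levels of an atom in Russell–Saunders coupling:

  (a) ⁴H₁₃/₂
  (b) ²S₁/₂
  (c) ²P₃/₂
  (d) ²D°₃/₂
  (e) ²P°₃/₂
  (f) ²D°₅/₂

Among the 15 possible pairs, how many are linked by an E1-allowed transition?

(a)–(b): forbidden (parity, ΔS, ΔL, ΔJ).
(a)–(c): forbidden (parity, ΔS, ΔL, ΔJ).
(a)–(d): forbidden (ΔS, ΔL, ΔJ).
(a)–(e): forbidden (ΔS, ΔL, ΔJ).
(a)–(f): forbidden (ΔS, ΔL, ΔJ).
(b)–(c): forbidden (parity).
(b)–(d): forbidden (ΔL).
(b)–(e): allowed.
(b)–(f): forbidden (ΔL, ΔJ).
(c)–(d): allowed.
(c)–(e): allowed.
(c)–(f): allowed.
(d)–(e): forbidden (parity).
(d)–(f): forbidden (parity).
(e)–(f): forbidden (parity).
Allowed pairs: 4 of 15.

4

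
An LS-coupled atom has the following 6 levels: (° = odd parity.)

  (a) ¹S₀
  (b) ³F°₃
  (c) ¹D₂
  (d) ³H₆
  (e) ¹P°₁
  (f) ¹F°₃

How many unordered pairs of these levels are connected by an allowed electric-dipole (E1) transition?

3

(a)–(b): forbidden (ΔS, ΔL, ΔJ).
(a)–(c): forbidden (parity, ΔL, ΔJ).
(a)–(d): forbidden (parity, ΔS, ΔL, ΔJ).
(a)–(e): allowed.
(a)–(f): forbidden (ΔL, ΔJ).
(b)–(c): forbidden (ΔS).
(b)–(d): forbidden (ΔL, ΔJ).
(b)–(e): forbidden (parity, ΔS, ΔL, ΔJ).
(b)–(f): forbidden (parity, ΔS).
(c)–(d): forbidden (parity, ΔS, ΔL, ΔJ).
(c)–(e): allowed.
(c)–(f): allowed.
(d)–(e): forbidden (ΔS, ΔL, ΔJ).
(d)–(f): forbidden (ΔS, ΔL, ΔJ).
(e)–(f): forbidden (parity, ΔL, ΔJ).
Allowed pairs: 3 of 15.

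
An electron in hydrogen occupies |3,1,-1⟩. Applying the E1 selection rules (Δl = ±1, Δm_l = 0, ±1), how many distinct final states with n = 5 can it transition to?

E1 requires Δl = ±1, so l_f ∈ {0, 2}; with 0 ≤ l_f ≤ n_f−1 = 4, the allowed l_f values are {0, 2}.
For l_f = 0: m_f ∈ {m_i−1, m_i, m_i+1} ∩ [−0, 0] = {0} → 1 state.
For l_f = 2: m_f ∈ {m_i−1, m_i, m_i+1} ∩ [−2, 2] = {-2, -1, 0} → 3 states.
Total: 4.

4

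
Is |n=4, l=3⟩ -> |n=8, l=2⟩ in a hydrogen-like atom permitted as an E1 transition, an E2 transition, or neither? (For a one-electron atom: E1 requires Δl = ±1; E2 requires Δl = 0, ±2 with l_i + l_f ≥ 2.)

E1

Δl = 2 − 3 = -1; l_i + l_f = 5.
E1 (Δl = ±1): satisfied.
E2 (Δl = 0,±2, l_i+l_f ≥ 2): not satisfied.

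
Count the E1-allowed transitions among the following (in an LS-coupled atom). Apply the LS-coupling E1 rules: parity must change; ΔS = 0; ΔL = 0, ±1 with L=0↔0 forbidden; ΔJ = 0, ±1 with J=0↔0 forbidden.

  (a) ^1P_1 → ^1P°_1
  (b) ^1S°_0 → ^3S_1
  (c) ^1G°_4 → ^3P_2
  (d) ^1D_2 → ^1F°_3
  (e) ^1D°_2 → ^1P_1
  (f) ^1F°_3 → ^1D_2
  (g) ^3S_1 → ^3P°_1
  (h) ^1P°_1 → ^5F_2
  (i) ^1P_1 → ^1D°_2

6

(a) allowed
(b) forbidden (ΔS, ΔL fail)
(c) forbidden (ΔS, ΔL, ΔJ fail)
(d) allowed
(e) allowed
(f) allowed
(g) allowed
(h) forbidden (ΔS, ΔL fail)
(i) allowed
Total allowed: 6 of 9.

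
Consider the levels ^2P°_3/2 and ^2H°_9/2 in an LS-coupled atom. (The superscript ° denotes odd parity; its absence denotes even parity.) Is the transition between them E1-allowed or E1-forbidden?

forbidden

Initial level: S=1/2, L=1, J=3/2, parity odd. Final level: S=1/2, L=5, J=9/2, parity odd.
Parity must change: odd → odd — fails.
ΔS = 0: S: 1/2 → 1/2 — ok.
ΔL = 0, ±1 (not L=0↔0): L: 1 → 5, ΔL = +4 — fails.
ΔJ = 0, ±1 (not J=0↔0): J: 3/2 → 9/2, ΔJ = +3 — fails.
Rule(s) violated: parity, ΔL, ΔJ.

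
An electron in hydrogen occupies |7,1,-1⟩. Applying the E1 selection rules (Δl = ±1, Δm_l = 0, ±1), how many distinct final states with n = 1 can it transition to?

1

E1 requires Δl = ±1, so l_f ∈ {0, 2}; with 0 ≤ l_f ≤ n_f−1 = 0, the allowed l_f values are {0}.
For l_f = 0: m_f ∈ {m_i−1, m_i, m_i+1} ∩ [−0, 0] = {0} → 1 state.
Total: 1.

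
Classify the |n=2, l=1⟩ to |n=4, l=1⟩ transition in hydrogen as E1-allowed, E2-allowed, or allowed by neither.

Δl = 1 − 1 = +0; l_i + l_f = 2.
E1 (Δl = ±1): not satisfied.
E2 (Δl = 0,±2, l_i+l_f ≥ 2): satisfied.

E2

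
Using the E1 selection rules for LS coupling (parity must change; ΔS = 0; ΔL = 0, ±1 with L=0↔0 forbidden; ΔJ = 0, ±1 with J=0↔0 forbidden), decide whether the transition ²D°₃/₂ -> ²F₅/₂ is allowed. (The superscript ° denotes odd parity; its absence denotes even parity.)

Parity must change: odd → even — passes.
ΔS = 0: S: 1/2 → 1/2 — passes.
ΔL = 0, ±1 (not L=0↔0): L: 2 → 3, ΔL = +1 — passes.
ΔJ = 0, ±1 (not J=0↔0): J: 3/2 → 5/2, ΔJ = +1 — passes.
All four E1 rules are satisfied.

allowed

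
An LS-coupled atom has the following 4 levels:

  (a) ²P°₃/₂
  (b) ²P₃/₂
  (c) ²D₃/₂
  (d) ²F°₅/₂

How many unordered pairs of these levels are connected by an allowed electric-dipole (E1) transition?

3

(a)–(b): allowed.
(a)–(c): allowed.
(a)–(d): forbidden (parity, ΔL).
(b)–(c): forbidden (parity).
(b)–(d): forbidden (ΔL).
(c)–(d): allowed.
Allowed pairs: 3 of 6.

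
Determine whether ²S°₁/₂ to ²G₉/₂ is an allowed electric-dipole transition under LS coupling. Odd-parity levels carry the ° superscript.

Initial level: S=1/2, L=0, J=1/2, parity odd. Final level: S=1/2, L=4, J=9/2, parity even.
Parity must change: odd → even — ✓.
ΔS = 0: S: 1/2 → 1/2 — ✓.
ΔL = 0, ±1 (not L=0↔0): L: 0 → 4, ΔL = +4 — ✗.
ΔJ = 0, ±1 (not J=0↔0): J: 1/2 → 9/2, ΔJ = +4 — ✗.
Rule(s) violated: ΔL, ΔJ.

forbidden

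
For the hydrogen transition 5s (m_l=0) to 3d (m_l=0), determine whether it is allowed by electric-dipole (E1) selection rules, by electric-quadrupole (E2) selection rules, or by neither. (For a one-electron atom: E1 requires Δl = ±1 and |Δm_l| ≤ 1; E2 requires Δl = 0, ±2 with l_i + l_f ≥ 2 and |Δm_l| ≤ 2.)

Δl = 2 − 0 = +2; l_i + l_f = 2.
Δm_l = +0.
E1 (Δl = ±1, |Δm_l| ≤ 1): not satisfied.
E2 (Δl = 0,±2, l_i+l_f ≥ 2, |Δm_l| ≤ 2): satisfied.

E2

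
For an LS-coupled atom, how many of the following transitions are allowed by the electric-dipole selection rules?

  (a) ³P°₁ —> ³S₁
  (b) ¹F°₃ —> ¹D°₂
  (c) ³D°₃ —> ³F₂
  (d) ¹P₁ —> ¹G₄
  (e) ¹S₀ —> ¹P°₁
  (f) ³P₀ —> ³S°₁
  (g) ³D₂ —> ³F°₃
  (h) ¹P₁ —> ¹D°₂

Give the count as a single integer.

(a) allowed
(b) forbidden (parity fails)
(c) allowed
(d) forbidden (parity, ΔL, ΔJ fail)
(e) allowed
(f) allowed
(g) allowed
(h) allowed
Total allowed: 6 of 8.

6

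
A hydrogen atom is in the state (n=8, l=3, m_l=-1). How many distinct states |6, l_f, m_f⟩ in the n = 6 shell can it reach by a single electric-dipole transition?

6

E1 requires Δl = ±1, so l_f ∈ {2, 4}; with 0 ≤ l_f ≤ n_f−1 = 5, the allowed l_f values are {2, 4}.
For l_f = 2: m_f ∈ {m_i−1, m_i, m_i+1} ∩ [−2, 2] = {-2, -1, 0} → 3 states.
For l_f = 4: m_f ∈ {m_i−1, m_i, m_i+1} ∩ [−4, 4] = {-2, -1, 0} → 3 states.
Total: 6.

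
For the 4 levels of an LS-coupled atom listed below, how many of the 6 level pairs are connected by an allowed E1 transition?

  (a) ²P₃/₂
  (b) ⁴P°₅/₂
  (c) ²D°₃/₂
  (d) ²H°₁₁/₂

(a)–(b): forbidden (ΔS).
(a)–(c): allowed.
(a)–(d): forbidden (ΔL, ΔJ).
(b)–(c): forbidden (parity, ΔS).
(b)–(d): forbidden (parity, ΔS, ΔL, ΔJ).
(c)–(d): forbidden (parity, ΔL, ΔJ).
Allowed pairs: 1 of 6.

1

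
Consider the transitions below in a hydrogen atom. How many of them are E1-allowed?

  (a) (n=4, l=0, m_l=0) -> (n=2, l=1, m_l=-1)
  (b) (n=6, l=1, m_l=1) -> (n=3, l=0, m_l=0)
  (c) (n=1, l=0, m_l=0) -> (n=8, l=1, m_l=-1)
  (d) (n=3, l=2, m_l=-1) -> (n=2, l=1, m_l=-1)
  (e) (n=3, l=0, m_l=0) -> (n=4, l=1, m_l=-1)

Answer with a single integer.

5

(a) allowed
(b) allowed
(c) allowed
(d) allowed
(e) allowed
Total allowed: 5 of 5.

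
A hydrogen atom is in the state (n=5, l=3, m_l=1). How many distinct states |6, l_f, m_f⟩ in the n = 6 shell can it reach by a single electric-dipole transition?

6

E1 requires Δl = ±1, so l_f ∈ {2, 4}; with 0 ≤ l_f ≤ n_f−1 = 5, the allowed l_f values are {2, 4}.
For l_f = 2: m_f ∈ {m_i−1, m_i, m_i+1} ∩ [−2, 2] = {0, 1, 2} → 3 states.
For l_f = 4: m_f ∈ {m_i−1, m_i, m_i+1} ∩ [−4, 4] = {0, 1, 2} → 3 states.
Total: 6.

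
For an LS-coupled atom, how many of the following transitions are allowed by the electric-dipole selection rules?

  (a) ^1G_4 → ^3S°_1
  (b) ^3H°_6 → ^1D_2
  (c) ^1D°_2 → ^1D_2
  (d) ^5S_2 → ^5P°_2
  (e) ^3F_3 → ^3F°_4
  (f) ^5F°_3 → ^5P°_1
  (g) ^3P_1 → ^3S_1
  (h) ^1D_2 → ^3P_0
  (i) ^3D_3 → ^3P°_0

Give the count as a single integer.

3

(a) forbidden (ΔS, ΔL, ΔJ fail)
(b) forbidden (ΔS, ΔL, ΔJ fail)
(c) allowed
(d) allowed
(e) allowed
(f) forbidden (parity, ΔL, ΔJ fail)
(g) forbidden (parity fails)
(h) forbidden (parity, ΔS, ΔJ fail)
(i) forbidden (ΔJ fails)
Total allowed: 3 of 9.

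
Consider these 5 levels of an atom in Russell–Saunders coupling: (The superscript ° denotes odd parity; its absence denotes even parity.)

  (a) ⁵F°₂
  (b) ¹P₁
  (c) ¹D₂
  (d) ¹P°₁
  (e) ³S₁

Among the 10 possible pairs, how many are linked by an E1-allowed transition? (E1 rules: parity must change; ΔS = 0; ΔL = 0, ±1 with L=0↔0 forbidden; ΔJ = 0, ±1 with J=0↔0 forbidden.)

2

(a)–(b): forbidden (ΔS, ΔL).
(a)–(c): forbidden (ΔS).
(a)–(d): forbidden (parity, ΔS, ΔL).
(a)–(e): forbidden (ΔS, ΔL).
(b)–(c): forbidden (parity).
(b)–(d): allowed.
(b)–(e): forbidden (parity, ΔS).
(c)–(d): allowed.
(c)–(e): forbidden (parity, ΔS, ΔL).
(d)–(e): forbidden (ΔS).
Allowed pairs: 2 of 10.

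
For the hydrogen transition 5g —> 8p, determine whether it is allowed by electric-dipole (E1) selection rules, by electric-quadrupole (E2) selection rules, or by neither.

Δl = 1 − 4 = -3; l_i + l_f = 5.
E1 (Δl = ±1): not satisfied.
E2 (Δl = 0,±2, l_i+l_f ≥ 2): not satisfied.

neither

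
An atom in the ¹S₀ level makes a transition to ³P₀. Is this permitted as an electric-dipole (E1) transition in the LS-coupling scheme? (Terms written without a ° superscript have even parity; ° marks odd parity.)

forbidden

Parity must change: even → even — ✗.
ΔS = 0: S: 0 → 1 — ✗.
ΔL = 0, ±1 (not L=0↔0): L: 0 → 1, ΔL = +1 — ✓.
ΔJ = 0, ±1 (not J=0↔0): J: 0 → 0, ΔJ = +0 — ✗.
Rule(s) violated: parity, ΔS, ΔJ.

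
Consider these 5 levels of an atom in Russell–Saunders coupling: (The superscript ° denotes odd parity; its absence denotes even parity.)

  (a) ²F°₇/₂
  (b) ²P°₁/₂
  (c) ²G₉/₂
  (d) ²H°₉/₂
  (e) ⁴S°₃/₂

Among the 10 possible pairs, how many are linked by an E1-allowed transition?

(a)–(b): forbidden (parity, ΔL, ΔJ).
(a)–(c): allowed.
(a)–(d): forbidden (parity, ΔL).
(a)–(e): forbidden (parity, ΔS, ΔL, ΔJ).
(b)–(c): forbidden (ΔL, ΔJ).
(b)–(d): forbidden (parity, ΔL, ΔJ).
(b)–(e): forbidden (parity, ΔS).
(c)–(d): allowed.
(c)–(e): forbidden (ΔS, ΔL, ΔJ).
(d)–(e): forbidden (parity, ΔS, ΔL, ΔJ).
Allowed pairs: 2 of 10.

2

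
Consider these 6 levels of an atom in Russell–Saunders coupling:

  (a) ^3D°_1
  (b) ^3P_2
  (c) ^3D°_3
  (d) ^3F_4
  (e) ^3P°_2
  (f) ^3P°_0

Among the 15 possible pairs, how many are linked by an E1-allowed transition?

4

(a)–(b): allowed.
(a)–(c): forbidden (parity, ΔJ).
(a)–(d): forbidden (ΔJ).
(a)–(e): forbidden (parity).
(a)–(f): forbidden (parity).
(b)–(c): allowed.
(b)–(d): forbidden (parity, ΔL, ΔJ).
(b)–(e): allowed.
(b)–(f): forbidden (ΔJ).
(c)–(d): allowed.
(c)–(e): forbidden (parity).
(c)–(f): forbidden (parity, ΔJ).
(d)–(e): forbidden (ΔL, ΔJ).
(d)–(f): forbidden (ΔL, ΔJ).
(e)–(f): forbidden (parity, ΔJ).
Allowed pairs: 4 of 15.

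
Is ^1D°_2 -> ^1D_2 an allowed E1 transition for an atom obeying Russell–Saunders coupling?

allowed

Reading off the term symbols: S 0→0, L 2→2, J 2→2, parity odd→even.
Parity must change: odd → even — ok.
ΔS = 0: S: 0 → 0 — ok.
ΔL = 0, ±1 (not L=0↔0): L: 2 → 2, ΔL = +0 — ok.
ΔJ = 0, ±1 (not J=0↔0): J: 2 → 2, ΔJ = +0 — ok.
All four E1 rules are satisfied.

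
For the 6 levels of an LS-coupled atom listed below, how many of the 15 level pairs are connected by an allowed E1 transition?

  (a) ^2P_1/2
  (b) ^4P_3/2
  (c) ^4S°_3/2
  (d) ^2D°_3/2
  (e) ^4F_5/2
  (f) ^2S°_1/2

(a)–(b): forbidden (parity, ΔS).
(a)–(c): forbidden (ΔS).
(a)–(d): allowed.
(a)–(e): forbidden (parity, ΔS, ΔL, ΔJ).
(a)–(f): allowed.
(b)–(c): allowed.
(b)–(d): forbidden (ΔS).
(b)–(e): forbidden (parity, ΔL).
(b)–(f): forbidden (ΔS).
(c)–(d): forbidden (parity, ΔS, ΔL).
(c)–(e): forbidden (ΔL).
(c)–(f): forbidden (parity, ΔS, ΔL).
(d)–(e): forbidden (ΔS).
(d)–(f): forbidden (parity, ΔL).
(e)–(f): forbidden (ΔS, ΔL, ΔJ).
Allowed pairs: 3 of 15.

3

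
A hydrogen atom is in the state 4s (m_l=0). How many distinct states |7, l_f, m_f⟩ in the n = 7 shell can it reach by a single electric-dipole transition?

E1 requires Δl = ±1, so l_f ∈ {-1, 1}; with 0 ≤ l_f ≤ n_f−1 = 6, the allowed l_f values are {1}.
For l_f = 1: m_f ∈ {m_i−1, m_i, m_i+1} ∩ [−1, 1] = {-1, 0, 1} → 3 states.
Total: 3.

3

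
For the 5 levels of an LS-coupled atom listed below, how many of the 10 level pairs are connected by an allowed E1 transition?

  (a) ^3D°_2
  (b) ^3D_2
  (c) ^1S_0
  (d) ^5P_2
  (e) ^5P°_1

2

(a)–(b): allowed.
(a)–(c): forbidden (ΔS, ΔL, ΔJ).
(a)–(d): forbidden (ΔS).
(a)–(e): forbidden (parity, ΔS).
(b)–(c): forbidden (parity, ΔS, ΔL, ΔJ).
(b)–(d): forbidden (parity, ΔS).
(b)–(e): forbidden (ΔS).
(c)–(d): forbidden (parity, ΔS, ΔJ).
(c)–(e): forbidden (ΔS).
(d)–(e): allowed.
Allowed pairs: 2 of 10.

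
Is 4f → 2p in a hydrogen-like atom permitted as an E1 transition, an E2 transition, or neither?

E2

Δl = 1 − 3 = -2; l_i + l_f = 4.
E1 (Δl = ±1): not satisfied.
E2 (Δl = 0,±2, l_i+l_f ≥ 2): satisfied.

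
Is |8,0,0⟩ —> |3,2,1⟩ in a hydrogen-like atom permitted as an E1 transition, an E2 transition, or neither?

E2

Δl = 2 − 0 = +2; l_i + l_f = 2.
Δm_l = +1.
E1 (Δl = ±1, |Δm_l| ≤ 1): not satisfied.
E2 (Δl = 0,±2, l_i+l_f ≥ 2, |Δm_l| ≤ 2): satisfied.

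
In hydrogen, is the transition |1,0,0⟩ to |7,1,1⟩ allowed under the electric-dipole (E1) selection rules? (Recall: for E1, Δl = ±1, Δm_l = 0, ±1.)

Δl = 1 − 0 = +1; the E1 rule Δl = ±1 is passes.
m_l: 0 → 1 (Δm_l = +1). |Δm_l| ≤ 1 passes.
All E1 selection rules are satisfied.

allowed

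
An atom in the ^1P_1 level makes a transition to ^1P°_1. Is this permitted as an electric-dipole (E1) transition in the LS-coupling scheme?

Initial level: S=0, L=1, J=1, parity even. Final level: S=0, L=1, J=1, parity odd.
ΔJ = 0, ±1 (not J=0↔0): J: 1 → 1, ΔJ = +0 — satisfied.
ΔL = 0, ±1 (not L=0↔0): L: 1 → 1, ΔL = +0 — satisfied.
Parity must change: even → odd — satisfied.
ΔS = 0: S: 0 → 0 — satisfied.
All four E1 rules are satisfied.

allowed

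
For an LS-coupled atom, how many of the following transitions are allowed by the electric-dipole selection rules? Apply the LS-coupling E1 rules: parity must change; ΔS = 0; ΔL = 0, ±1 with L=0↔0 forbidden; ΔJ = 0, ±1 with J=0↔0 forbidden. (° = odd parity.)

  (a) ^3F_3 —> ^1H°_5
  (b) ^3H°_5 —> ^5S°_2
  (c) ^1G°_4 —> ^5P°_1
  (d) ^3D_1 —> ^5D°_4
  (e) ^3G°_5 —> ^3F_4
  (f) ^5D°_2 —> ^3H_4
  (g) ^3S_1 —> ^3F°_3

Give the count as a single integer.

1

(a) forbidden (ΔS, ΔL, ΔJ fail)
(b) forbidden (parity, ΔS, ΔL, ΔJ fail)
(c) forbidden (parity, ΔS, ΔL, ΔJ fail)
(d) forbidden (ΔS, ΔJ fail)
(e) allowed
(f) forbidden (ΔS, ΔL, ΔJ fail)
(g) forbidden (ΔL, ΔJ fail)
Total allowed: 1 of 7.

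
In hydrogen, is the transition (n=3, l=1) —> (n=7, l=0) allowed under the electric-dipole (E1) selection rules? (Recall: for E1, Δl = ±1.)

allowed

l: 1 → 0 (Δl = -1). Δl = ±1 ok.
All E1 selection rules are satisfied.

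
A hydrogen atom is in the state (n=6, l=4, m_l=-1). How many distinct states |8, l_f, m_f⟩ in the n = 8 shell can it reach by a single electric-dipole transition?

E1 requires Δl = ±1, so l_f ∈ {3, 5}; with 0 ≤ l_f ≤ n_f−1 = 7, the allowed l_f values are {3, 5}.
For l_f = 3: m_f ∈ {m_i−1, m_i, m_i+1} ∩ [−3, 3] = {-2, -1, 0} → 3 states.
For l_f = 5: m_f ∈ {m_i−1, m_i, m_i+1} ∩ [−5, 5] = {-2, -1, 0} → 3 states.
Total: 6.

6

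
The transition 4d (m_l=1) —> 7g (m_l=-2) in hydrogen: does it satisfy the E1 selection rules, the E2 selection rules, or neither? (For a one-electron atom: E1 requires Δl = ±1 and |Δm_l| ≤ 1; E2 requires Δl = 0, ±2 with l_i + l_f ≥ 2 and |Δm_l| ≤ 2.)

neither

Δl = 4 − 2 = +2; l_i + l_f = 6.
Δm_l = -3.
E1 (Δl = ±1, |Δm_l| ≤ 1): not satisfied.
E2 (Δl = 0,±2, l_i+l_f ≥ 2, |Δm_l| ≤ 2): not satisfied.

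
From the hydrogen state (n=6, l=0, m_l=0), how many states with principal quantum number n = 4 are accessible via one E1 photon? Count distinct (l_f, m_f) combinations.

E1 requires Δl = ±1, so l_f ∈ {-1, 1}; with 0 ≤ l_f ≤ n_f−1 = 3, the allowed l_f values are {1}.
For l_f = 1: m_f ∈ {m_i−1, m_i, m_i+1} ∩ [−1, 1] = {-1, 0, 1} → 3 states.
Total: 3.

3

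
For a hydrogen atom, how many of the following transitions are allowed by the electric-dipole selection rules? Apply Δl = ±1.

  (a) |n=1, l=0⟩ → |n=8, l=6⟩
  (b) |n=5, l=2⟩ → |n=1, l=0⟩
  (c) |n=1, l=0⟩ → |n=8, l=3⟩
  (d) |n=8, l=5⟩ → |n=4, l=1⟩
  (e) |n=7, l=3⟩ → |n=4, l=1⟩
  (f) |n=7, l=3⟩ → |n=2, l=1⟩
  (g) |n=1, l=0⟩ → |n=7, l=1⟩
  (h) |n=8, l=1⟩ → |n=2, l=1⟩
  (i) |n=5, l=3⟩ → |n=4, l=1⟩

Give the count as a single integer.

(a) forbidden — Δl = +6 (E1 requires Δl = ±1)
(b) forbidden — Δl = -2 (E1 requires Δl = ±1)
(c) forbidden — Δl = +3 (E1 requires Δl = ±1)
(d) forbidden — Δl = -4 (E1 requires Δl = ±1)
(e) forbidden — Δl = -2 (E1 requires Δl = ±1)
(f) forbidden — Δl = -2 (E1 requires Δl = ±1)
(g) allowed
(h) forbidden — Δl = +0 (E1 requires Δl = ±1)
(i) forbidden — Δl = -2 (E1 requires Δl = ±1)
Total allowed: 1 of 9.

1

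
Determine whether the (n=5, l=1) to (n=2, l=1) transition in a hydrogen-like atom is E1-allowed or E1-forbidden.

forbidden

Initial l = 1, final l = 1, so Δl = +0. E1 requires Δl = ±1: violated.
The transition is electric-dipole forbidden.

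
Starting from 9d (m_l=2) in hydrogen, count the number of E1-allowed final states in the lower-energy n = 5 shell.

E1 requires Δl = ±1, so l_f ∈ {1, 3}; with 0 ≤ l_f ≤ n_f−1 = 4, the allowed l_f values are {1, 3}.
For l_f = 1: m_f ∈ {m_i−1, m_i, m_i+1} ∩ [−1, 1] = {1} → 1 state.
For l_f = 3: m_f ∈ {m_i−1, m_i, m_i+1} ∩ [−3, 3] = {1, 2, 3} → 3 states.
Total: 4.

4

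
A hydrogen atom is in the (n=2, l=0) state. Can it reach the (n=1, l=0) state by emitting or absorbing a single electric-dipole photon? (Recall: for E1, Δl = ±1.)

forbidden

l: 0 → 0 (Δl = +0). Δl = ±1 violated.
The transition is electric-dipole forbidden.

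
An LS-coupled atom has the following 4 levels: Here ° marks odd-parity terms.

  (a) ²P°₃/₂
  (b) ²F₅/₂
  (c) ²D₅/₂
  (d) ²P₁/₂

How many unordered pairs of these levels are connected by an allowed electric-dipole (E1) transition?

2

(a)–(b): forbidden (ΔL).
(a)–(c): allowed.
(a)–(d): allowed.
(b)–(c): forbidden (parity).
(b)–(d): forbidden (parity, ΔL, ΔJ).
(c)–(d): forbidden (parity, ΔJ).
Allowed pairs: 2 of 6.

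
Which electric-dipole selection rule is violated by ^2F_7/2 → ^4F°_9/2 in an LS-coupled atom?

the ΔS = 0 rule

Parity must change: even → odd — passes.
ΔS = 0: S: 1/2 → 3/2 — fails.
ΔL = 0, ±1 (not L=0↔0): L: 3 → 3, ΔL = +0 — passes.
ΔJ = 0, ±1 (not J=0↔0): J: 7/2 → 9/2, ΔJ = +1 — passes.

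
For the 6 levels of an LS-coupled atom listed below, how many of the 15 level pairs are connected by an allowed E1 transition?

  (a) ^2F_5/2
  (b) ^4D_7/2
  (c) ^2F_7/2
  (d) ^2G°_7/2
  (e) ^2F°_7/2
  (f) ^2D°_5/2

6

(a)–(b): forbidden (parity, ΔS).
(a)–(c): forbidden (parity).
(a)–(d): allowed.
(a)–(e): allowed.
(a)–(f): allowed.
(b)–(c): forbidden (parity, ΔS).
(b)–(d): forbidden (ΔS, ΔL).
(b)–(e): forbidden (ΔS).
(b)–(f): forbidden (ΔS).
(c)–(d): allowed.
(c)–(e): allowed.
(c)–(f): allowed.
(d)–(e): forbidden (parity).
(d)–(f): forbidden (parity, ΔL).
(e)–(f): forbidden (parity).
Allowed pairs: 6 of 15.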